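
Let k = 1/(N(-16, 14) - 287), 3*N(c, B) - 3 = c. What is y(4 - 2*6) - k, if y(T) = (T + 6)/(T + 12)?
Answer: -217/437 ≈ -0.49657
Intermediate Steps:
N(c, B) = 1 + c/3
k = -3/874 (k = 1/((1 + (⅓)*(-16)) - 287) = 1/((1 - 16/3) - 287) = 1/(-13/3 - 287) = 1/(-874/3) = -3/874 ≈ -0.0034325)
y(T) = (6 + T)/(12 + T)
y(4 - 2*6) - k = (6 + (4 - 2*6))/(12 + (4 - 2*6)) - 1*(-3/874) = (6 + (4 - 12))/(12 + (4 - 12)) + 3/874 = (6 - 8)/(12 - 8) + 3/874 = -2/4 + 3/874 = (¼)*(-2) + 3/874 = -½ + 3/874 = -217/437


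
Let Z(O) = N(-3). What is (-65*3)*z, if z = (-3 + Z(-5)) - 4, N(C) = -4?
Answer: 2145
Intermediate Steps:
Z(O) = -4
z = -11 (z = (-3 - 4) - 4 = -7 - 4 = -11)
(-65*3)*z = -65*3*(-11) = -195*(-11) = 2145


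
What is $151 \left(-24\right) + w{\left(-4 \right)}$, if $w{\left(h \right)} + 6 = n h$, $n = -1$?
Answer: $-3626$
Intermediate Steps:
$w{\left(h \right)} = -6 - h$
$151 \left(-24\right) + w{\left(-4 \right)} = 151 \left(-24\right) - 2 = -3624 + \left(-6 + 4\right) = -3624 - 2 = -3626$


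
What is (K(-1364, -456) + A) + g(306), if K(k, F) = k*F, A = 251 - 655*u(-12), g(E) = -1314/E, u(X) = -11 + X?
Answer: 10834027/17 ≈ 6.3730e+5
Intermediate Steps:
A = 15316 (A = 251 - 655*(-11 - 12) = 251 - 655*(-23) = 251 + 15065 = 15316)
K(k, F) = F*k
(K(-1364, -456) + A) + g(306) = (-456*(-1364) + 15316) - 1314/306 = (621984 + 15316) - 1314*1/306 = 637300 - 73/17 = 10834027/17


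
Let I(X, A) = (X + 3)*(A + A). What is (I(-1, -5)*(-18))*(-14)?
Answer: -5040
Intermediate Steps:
I(X, A) = 2*A*(3 + X) (I(X, A) = (3 + X)*(2*A) = 2*A*(3 + X))
(I(-1, -5)*(-18))*(-14) = ((2*(-5)*(3 - 1))*(-18))*(-14) = ((2*(-5)*2)*(-18))*(-14) = -20*(-18)*(-14) = 360*(-14) = -5040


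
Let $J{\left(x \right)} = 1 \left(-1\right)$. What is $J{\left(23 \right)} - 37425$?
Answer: $-37426$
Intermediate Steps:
$J{\left(x \right)} = -1$
$J{\left(23 \right)} - 37425 = -1 - 37425 = -37426$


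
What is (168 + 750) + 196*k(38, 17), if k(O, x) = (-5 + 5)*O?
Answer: 918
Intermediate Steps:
k(O, x) = 0 (k(O, x) = 0*O = 0)
(168 + 750) + 196*k(38, 17) = (168 + 750) + 196*0 = 918 + 0 = 918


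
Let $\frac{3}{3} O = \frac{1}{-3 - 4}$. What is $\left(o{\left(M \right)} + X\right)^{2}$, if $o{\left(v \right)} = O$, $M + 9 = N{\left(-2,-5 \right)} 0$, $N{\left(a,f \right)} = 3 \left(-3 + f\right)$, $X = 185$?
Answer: $\frac{1674436}{49} \approx 34172.0$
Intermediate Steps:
$N{\left(a,f \right)} = -9 + 3 f$
$O = - \frac{1}{7}$ ($O = \frac{1}{-3 - 4} = \frac{1}{-7} = - \frac{1}{7} \approx -0.14286$)
$M = -9$ ($M = -9 + \left(-9 + 3 \left(-5\right)\right) 0 = -9 + \left(-9 - 15\right) 0 = -9 - 0 = -9 + 0 = -9$)
$o{\left(v \right)} = - \frac{1}{7}$
$\left(o{\left(M \right)} + X\right)^{2} = \left(- \frac{1}{7} + 185\right)^{2} = \left(\frac{1294}{7}\right)^{2} = \frac{1674436}{49}$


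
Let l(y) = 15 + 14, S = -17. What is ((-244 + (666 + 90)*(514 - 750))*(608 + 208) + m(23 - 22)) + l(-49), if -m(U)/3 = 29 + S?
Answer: -145786567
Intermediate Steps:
l(y) = 29
m(U) = -36 (m(U) = -3*(29 - 17) = -3*12 = -36)
((-244 + (666 + 90)*(514 - 750))*(608 + 208) + m(23 - 22)) + l(-49) = ((-244 + (666 + 90)*(514 - 750))*(608 + 208) - 36) + 29 = ((-244 + 756*(-236))*816 - 36) + 29 = ((-244 - 178416)*816 - 36) + 29 = (-178660*816 - 36) + 29 = (-145786560 - 36) + 29 = -145786596 + 29 = -145786567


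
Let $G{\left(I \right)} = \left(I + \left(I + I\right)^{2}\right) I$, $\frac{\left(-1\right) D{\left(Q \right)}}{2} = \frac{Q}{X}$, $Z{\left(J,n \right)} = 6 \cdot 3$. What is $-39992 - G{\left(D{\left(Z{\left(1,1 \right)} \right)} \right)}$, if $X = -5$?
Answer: $- \frac{5192104}{125} \approx -41537.0$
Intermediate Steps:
$Z{\left(J,n \right)} = 18$
$D{\left(Q \right)} = \frac{2 Q}{5}$ ($D{\left(Q \right)} = - 2 \frac{Q}{-5} = - 2 Q \left(- \frac{1}{5}\right) = - 2 \left(- \frac{Q}{5}\right) = \frac{2 Q}{5}$)
$G{\left(I \right)} = I \left(I + 4 I^{2}\right)$ ($G{\left(I \right)} = \left(I + \left(2 I\right)^{2}\right) I = \left(I + 4 I^{2}\right) I = I \left(I + 4 I^{2}\right)$)
$-39992 - G{\left(D{\left(Z{\left(1,1 \right)} \right)} \right)} = -39992 - \left(\frac{2}{5} \cdot 18\right)^{2} \left(1 + 4 \cdot \frac{2}{5} \cdot 18\right) = -39992 - \left(\frac{36}{5}\right)^{2} \left(1 + 4 \cdot \frac{36}{5}\right) = -39992 - \frac{1296 \left(1 + \frac{144}{5}\right)}{25} = -39992 - \frac{1296}{25} \cdot \frac{149}{5} = -39992 - \frac{193104}{125} = - \frac{5192104}{125}$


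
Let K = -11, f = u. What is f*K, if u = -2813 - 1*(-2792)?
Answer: 231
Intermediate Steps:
u = -21 (u = -2813 + 2792 = -21)
f = -21
f*K = -21*(-11) = 231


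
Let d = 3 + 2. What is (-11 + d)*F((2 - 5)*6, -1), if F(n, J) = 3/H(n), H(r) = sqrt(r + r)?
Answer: 3*I ≈ 3.0*I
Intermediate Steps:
H(r) = sqrt(2)*sqrt(r) (H(r) = sqrt(2*r) = sqrt(2)*sqrt(r))
d = 5
F(n, J) = 3*sqrt(2)/(2*sqrt(n)) (F(n, J) = 3/((sqrt(2)*sqrt(n))) = 3*(sqrt(2)/(2*sqrt(n))) = 3*sqrt(2)/(2*sqrt(n)))
(-11 + d)*F((2 - 5)*6, -1) = (-11 + 5)*(3*sqrt(2)/(2*sqrt((2 - 5)*6))) = -9*sqrt(2)/sqrt(-3*6) = -9*sqrt(2)/sqrt(-18) = -9*sqrt(2)*(-I*sqrt(2)/6) = -(-3)*I = 3*I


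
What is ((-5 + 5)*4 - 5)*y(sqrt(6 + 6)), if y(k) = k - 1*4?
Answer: 20 - 10*sqrt(3) ≈ 2.6795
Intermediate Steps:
y(k) = -4 + k (y(k) = k - 4 = -4 + k)
((-5 + 5)*4 - 5)*y(sqrt(6 + 6)) = ((-5 + 5)*4 - 5)*(-4 + sqrt(6 + 6)) = (0*4 - 5)*(-4 + sqrt(12)) = (0 - 5)*(-4 + 2*sqrt(3)) = -5*(-4 + 2*sqrt(3)) = 20 - 10*sqrt(3)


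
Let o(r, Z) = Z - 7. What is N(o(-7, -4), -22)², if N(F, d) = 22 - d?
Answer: 1936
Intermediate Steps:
o(r, Z) = -7 + Z
N(o(-7, -4), -22)² = (22 - 1*(-22))² = (22 + 22)² = 44² = 1936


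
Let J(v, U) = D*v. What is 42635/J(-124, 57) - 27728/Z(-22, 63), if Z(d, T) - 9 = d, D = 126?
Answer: 432668017/203112 ≈ 2130.2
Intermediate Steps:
J(v, U) = 126*v
Z(d, T) = 9 + d
42635/J(-124, 57) - 27728/Z(-22, 63) = 42635/((126*(-124))) - 27728/(9 - 22) = 42635/(-15624) - 27728/(-13) = 42635*(-1/15624) - 27728*(-1/13) = -42635/15624 + 27728/13 = 432668017/203112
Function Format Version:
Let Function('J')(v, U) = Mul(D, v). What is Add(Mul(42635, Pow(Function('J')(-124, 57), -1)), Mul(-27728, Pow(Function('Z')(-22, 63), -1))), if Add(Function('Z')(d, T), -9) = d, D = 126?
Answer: Rational(432668017, 203112) ≈ 2130.2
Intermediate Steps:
Function('J')(v, U) = Mul(126, v)
Function('Z')(d, T) = Add(9, d)
Add(Mul(42635, Pow(Function('J')(-124, 57), -1)), Mul(-27728, Pow(Function('Z')(-22, 63), -1))) = Add(Mul(42635, Pow(Mul(126, -124), -1)), Mul(-27728, Pow(Add(9, -22), -1))) = Add(Mul(42635, Pow(-15624, -1)), Mul(-27728, Pow(-13, -1))) = Add(Mul(42635, Rational(-1, 15624)), Mul(-27728, Rational(-1, 13))) = Add(Rational(-42635, 15624), Rational(27728, 13)) = Rational(432668017, 203112)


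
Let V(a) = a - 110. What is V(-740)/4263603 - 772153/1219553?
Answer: -3293190467309/5199689829459 ≈ -0.63334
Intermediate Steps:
V(a) = -110 + a
V(-740)/4263603 - 772153/1219553 = (-110 - 740)/4263603 - 772153/1219553 = -850*1/4263603 - 772153*1/1219553 = -850/4263603 - 772153/1219553 = -3293190467309/5199689829459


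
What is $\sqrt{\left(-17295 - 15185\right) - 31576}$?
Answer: $2 i \sqrt{16014} \approx 253.09 i$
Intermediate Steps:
$\sqrt{\left(-17295 - 15185\right) - 31576} = \sqrt{-32480 - 31576} = \sqrt{-64056} = 2 i \sqrt{16014}$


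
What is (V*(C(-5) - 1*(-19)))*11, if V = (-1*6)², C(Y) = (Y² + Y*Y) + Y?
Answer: 25344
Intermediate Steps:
C(Y) = Y + 2*Y² (C(Y) = (Y² + Y²) + Y = 2*Y² + Y = Y + 2*Y²)
V = 36 (V = (-6)² = 36)
(V*(C(-5) - 1*(-19)))*11 = (36*(-5*(1 + 2*(-5)) - 1*(-19)))*11 = (36*(-5*(1 - 10) + 19))*11 = (36*(-5*(-9) + 19))*11 = (36*(45 + 19))*11 = (36*64)*11 = 2304*11 = 25344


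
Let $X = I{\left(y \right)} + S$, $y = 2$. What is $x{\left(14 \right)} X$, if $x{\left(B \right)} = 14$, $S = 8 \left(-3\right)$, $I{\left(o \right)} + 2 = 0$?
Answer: $-364$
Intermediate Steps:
$I{\left(o \right)} = -2$ ($I{\left(o \right)} = -2 + 0 = -2$)
$S = -24$
$X = -26$ ($X = -2 - 24 = -26$)
$x{\left(14 \right)} X = 14 \left(-26\right) = -364$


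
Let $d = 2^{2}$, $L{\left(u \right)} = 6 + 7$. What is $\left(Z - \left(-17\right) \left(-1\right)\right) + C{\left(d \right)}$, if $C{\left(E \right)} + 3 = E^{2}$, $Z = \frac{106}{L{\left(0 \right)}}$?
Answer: $\frac{54}{13} \approx 4.1538$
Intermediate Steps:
$L{\left(u \right)} = 13$
$d = 4$
$Z = \frac{106}{13} \approx 8.1538$
$C{\left(E \right)} = -3 + E^{2}$
$\left(Z - \left(-17\right) \left(-1\right)\right) + C{\left(d \right)} = \left(\frac{106}{13} - \left(-17\right) \left(-1\right)\right) - \left(3 - 4^{2}\right) = \left(\frac{106}{13} - 17\right) + \left(-3 + 16\right) = \left(\frac{106}{13} - 17\right) + 13 = - \frac{115}{13} + 13 = \frac{54}{13}$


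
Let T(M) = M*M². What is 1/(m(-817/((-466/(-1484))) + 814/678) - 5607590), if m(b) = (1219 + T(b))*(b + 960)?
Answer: 38924449299679776561/1123123582538175377153591014107520 ≈ 3.4657e-14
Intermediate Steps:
T(M) = M³
m(b) = (960 + b)*(1219 + b³) (m(b) = (1219 + b³)*(b + 960) = (1219 + b³)*(960 + b) = (960 + b)*(1219 + b³))
1/(m(-817/((-466/(-1484))) + 814/678) - 5607590) = 1/((1170240 + (-817/((-466/(-1484))) + 814/678)⁴ + 960*(-817/((-466/(-1484))) + 814/678)³ + 1219*(-817/((-466/(-1484))) + 814/678)) - 5607590) = 1/((1170240 + (-817/((-466*(-1/1484))) + 814*(1/678))⁴ + 960*(-817/((-466*(-1/1484))) + 814*(1/678))³ + 1219*(-817/((-466*(-1/1484))) + 814*(1/678))) - 5607590) = 1/((1170240 + (-817/233/742 + 407/339)⁴ + 960*(-817/233/742 + 407/339)³ + 1219*(-817/233/742 + 407/339)) - 5607590) = 1/((1170240 + (-817*742/233 + 407/339)⁴ + 960*(-817*742/233 + 407/339)³ + 1219*(-817*742/233 + 407/339)) - 5607590) = 1/((1170240 + (-606214/233 + 407/339)⁴ + 960*(-606214/233 + 407/339)³ + 1219*(-606214/233 + 407/339)) - 5607590) = 1/((1170240 + (-205411715/78987)⁴ + 960*(-205411715/78987)³ + 1219*(-205411715/78987)) - 5607590) = 1/((1170240 + 1780331328768796012390392739500625/38924449299679776561 + 960*(-8667136286597850625950875/492795641050803) - 250396880585/78987) - 5607590) = 1/((1170240 + 1780331328768796012390392739500625/38924449299679776561 - 2773483611711312200304280000/164265213683601 - 250396880585/78987) - 5607590) = 1/(1123123800810528025544909259805510/38924449299679776561 - 5607590) = 1/(1123123582538175377153591014107520/38924449299679776561) = 38924449299679776561/1123123582538175377153591014107520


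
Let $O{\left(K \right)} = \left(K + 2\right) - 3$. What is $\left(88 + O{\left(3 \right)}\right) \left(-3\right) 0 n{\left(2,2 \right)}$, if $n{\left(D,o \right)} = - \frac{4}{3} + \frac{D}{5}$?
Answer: $0$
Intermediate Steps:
$O{\left(K \right)} = -1 + K$ ($O{\left(K \right)} = \left(2 + K\right) - 3 = -1 + K$)
$n{\left(D,o \right)} = - \frac{4}{3} + \frac{D}{5}$ ($n{\left(D,o \right)} = \left(-4\right) \frac{1}{3} + D \frac{1}{5} = - \frac{4}{3} + \frac{D}{5}$)
$\left(88 + O{\left(3 \right)}\right) \left(-3\right) 0 n{\left(2,2 \right)} = \left(88 + \left(-1 + 3\right)\right) \left(-3\right) 0 \left(- \frac{4}{3} + \frac{1}{5} \cdot 2\right) = \left(88 + 2\right) 0 \left(- \frac{4}{3} + \frac{2}{5}\right) = 90 \cdot 0 \left(- \frac{14}{15}\right) = 90 \cdot 0 = 0$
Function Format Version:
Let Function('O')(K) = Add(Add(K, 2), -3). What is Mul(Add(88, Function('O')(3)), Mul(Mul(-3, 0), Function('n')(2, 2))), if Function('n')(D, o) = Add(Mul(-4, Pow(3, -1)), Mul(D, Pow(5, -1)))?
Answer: 0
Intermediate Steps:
Function('O')(K) = Add(-1, K) (Function('O')(K) = Add(Add(2, K), -3) = Add(-1, K))
Function('n')(D, o) = Add(Rational(-4, 3), Mul(Rational(1, 5), D)) (Function('n')(D, o) = Add(Mul(-4, Rational(1, 3)), Mul(D, Rational(1, 5))) = Add(Rational(-4, 3), Mul(Rational(1, 5), D)))
Mul(Add(88, Function('O')(3)), Mul(Mul(-3, 0), Function('n')(2, 2))) = Mul(Add(88, Add(-1, 3)), Mul(Mul(-3, 0), Add(Rational(-4, 3), Mul(Rational(1, 5), 2)))) = Mul(Add(88, 2), Mul(0, Add(Rational(-4, 3), Rational(2, 5)))) = Mul(90, Mul(0, Rational(-14, 15))) = Mul(90, 0) = 0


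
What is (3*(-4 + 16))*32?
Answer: 1152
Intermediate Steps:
(3*(-4 + 16))*32 = (3*12)*32 = 36*32 = 1152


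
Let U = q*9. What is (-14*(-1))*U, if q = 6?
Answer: 756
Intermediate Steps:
U = 54 (U = 6*9 = 54)
(-14*(-1))*U = -14*(-1)*54 = 14*54 = 756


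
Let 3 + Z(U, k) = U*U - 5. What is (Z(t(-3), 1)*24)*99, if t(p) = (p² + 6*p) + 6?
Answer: 2376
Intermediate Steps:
t(p) = 6 + p² + 6*p
Z(U, k) = -8 + U² (Z(U, k) = -3 + (U*U - 5) = -3 + (U² - 5) = -3 + (-5 + U²) = -8 + U²)
(Z(t(-3), 1)*24)*99 = ((-8 + (6 + (-3)² + 6*(-3))²)*24)*99 = ((-8 + (6 + 9 - 18)²)*24)*99 = ((-8 + (-3)²)*24)*99 = ((-8 + 9)*24)*99 = (1*24)*99 = 24*99 = 2376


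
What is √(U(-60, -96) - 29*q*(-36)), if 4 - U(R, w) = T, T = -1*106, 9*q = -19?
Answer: I*√2094 ≈ 45.76*I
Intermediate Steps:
q = -19/9 (q = (⅑)*(-19) = -19/9 ≈ -2.1111)
T = -106
U(R, w) = 110 (U(R, w) = 4 - 1*(-106) = 4 + 106 = 110)
√(U(-60, -96) - 29*q*(-36)) = √(110 - 29*(-19/9)*(-36)) = √(110 + (551/9)*(-36)) = √(110 - 2204) = √(-2094) = I*√2094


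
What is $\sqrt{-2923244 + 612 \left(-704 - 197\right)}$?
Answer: $4 i \sqrt{217166} \approx 1864.0 i$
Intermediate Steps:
$\sqrt{-2923244 + 612 \left(-704 - 197\right)} = \sqrt{-2923244 + 612 \left(-901\right)} = \sqrt{-2923244 - 551412} = \sqrt{-3474656} = 4 i \sqrt{217166}$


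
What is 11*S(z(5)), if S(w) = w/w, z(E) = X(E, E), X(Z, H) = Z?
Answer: 11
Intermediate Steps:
z(E) = E
S(w) = 1
11*S(z(5)) = 11*1 = 11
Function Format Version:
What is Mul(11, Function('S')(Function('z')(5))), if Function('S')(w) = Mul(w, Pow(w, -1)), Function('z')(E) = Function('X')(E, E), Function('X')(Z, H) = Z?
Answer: 11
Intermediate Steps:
Function('z')(E) = E
Function('S')(w) = 1
Mul(11, Function('S')(Function('z')(5))) = Mul(11, 1) = 11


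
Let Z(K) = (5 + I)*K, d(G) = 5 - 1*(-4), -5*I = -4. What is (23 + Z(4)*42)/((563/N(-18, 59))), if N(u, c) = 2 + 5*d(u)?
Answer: 234389/2815 ≈ 83.264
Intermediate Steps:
I = ⅘ (I = -⅕*(-4) = ⅘ ≈ 0.80000)
d(G) = 9 (d(G) = 5 + 4 = 9)
Z(K) = 29*K/5 (Z(K) = (5 + ⅘)*K = 29*K/5)
N(u, c) = 47 (N(u, c) = 2 + 5*9 = 2 + 45 = 47)
(23 + Z(4)*42)/((563/N(-18, 59))) = (23 + ((29/5)*4)*42)/((563/47)) = (23 + (116/5)*42)/((563*(1/47))) = (23 + 4872/5)/(563/47) = (4987/5)*(47/563) = 234389/2815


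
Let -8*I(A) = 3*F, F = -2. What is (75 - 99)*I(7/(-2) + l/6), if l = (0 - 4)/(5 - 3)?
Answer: -18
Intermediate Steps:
l = -2 (l = -4/2 = -4*½ = -2)
I(A) = ¾ (I(A) = -3*(-2)/8 = -⅛*(-6) = ¾)
(75 - 99)*I(7/(-2) + l/6) = (75 - 99)*(¾) = -24*¾ = -18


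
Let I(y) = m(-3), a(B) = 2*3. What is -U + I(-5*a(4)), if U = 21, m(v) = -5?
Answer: -26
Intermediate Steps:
a(B) = 6
I(y) = -5
-U + I(-5*a(4)) = -1*21 - 5 = -21 - 5 = -26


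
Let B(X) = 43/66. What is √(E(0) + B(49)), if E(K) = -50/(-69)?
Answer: √3171102/1518 ≈ 1.1731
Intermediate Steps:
E(K) = 50/69 (E(K) = -50*(-1/69) = 50/69)
B(X) = 43/66 (B(X) = 43*(1/66) = 43/66)
√(E(0) + B(49)) = √(50/69 + 43/66) = √(2089/1518) = √3171102/1518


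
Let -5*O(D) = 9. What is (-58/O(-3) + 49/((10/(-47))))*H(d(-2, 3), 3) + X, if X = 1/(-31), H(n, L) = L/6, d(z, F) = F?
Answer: -552817/5580 ≈ -99.071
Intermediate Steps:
O(D) = -9/5 (O(D) = -⅕*9 = -9/5)
H(n, L) = L/6 (H(n, L) = L*(⅙) = L/6)
X = -1/31 ≈ -0.032258
(-58/O(-3) + 49/((10/(-47))))*H(d(-2, 3), 3) + X = (-58/(-9/5) + 49/((10/(-47))))*((⅙)*3) - 1/31 = (-58*(-5/9) + 49/((10*(-1/47))))*(½) - 1/31 = (290/9 + 49/(-10/47))*(½) - 1/31 = (290/9 + 49*(-47/10))*(½) - 1/31 = (290/9 - 2303/10)*(½) - 1/31 = -17827/90*½ - 1/31 = -17827/180 - 1/31 = -552817/5580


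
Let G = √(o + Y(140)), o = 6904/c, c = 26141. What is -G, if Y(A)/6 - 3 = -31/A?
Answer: -√56707354732490/1829870 ≈ -4.1153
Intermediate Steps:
Y(A) = 18 - 186/A (Y(A) = 18 + 6*(-31/A) = 18 - 186/A)
o = 6904/26141 ≈ 0.26411
G = √56707354732490/1829870 (G = √(6904/26141 + (18 - 186/140)) = √(6904/26141 + (18 - 186*1/140)) = √(6904/26141 + (18 - 93/70)) = √(6904/26141 + 1167/70) = √(30989827/1829870) = √56707354732490/1829870 ≈ 4.1153)
-G = -√56707354732490/1829870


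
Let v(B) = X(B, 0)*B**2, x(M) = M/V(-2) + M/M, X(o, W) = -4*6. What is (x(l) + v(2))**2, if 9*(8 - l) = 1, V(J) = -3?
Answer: 6948496/729 ≈ 9531.5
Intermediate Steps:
X(o, W) = -24
l = 71/9 (l = 8 - 1/9*1 = 8 - 1/9 = 71/9 ≈ 7.8889)
x(M) = 1 - M/3 (x(M) = M/(-3) + M/M = M*(-1/3) + 1 = -M/3 + 1 = 1 - M/3)
v(B) = -24*B**2
(x(l) + v(2))**2 = ((1 - 1/3*71/9) - 24*2**2)**2 = ((1 - 71/27) - 24*4)**2 = (-44/27 - 96)**2 = (-2636/27)**2 = 6948496/729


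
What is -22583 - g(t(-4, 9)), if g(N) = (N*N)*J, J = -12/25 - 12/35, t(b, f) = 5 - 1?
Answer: -3949721/175 ≈ -22570.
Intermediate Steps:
t(b, f) = 4
J = -144/175 (J = -12*1/25 - 12*1/35 = -12/25 - 12/35 = -144/175 ≈ -0.82286)
g(N) = -144*N**2/175 (g(N) = (N*N)*(-144/175) = N**2*(-144/175) = -144*N**2/175)
-22583 - g(t(-4, 9)) = -22583 - (-144)*4**2/175 = -22583 - (-144)*16/175 = -22583 - 1*(-2304/175) = -22583 + 2304/175 = -3949721/175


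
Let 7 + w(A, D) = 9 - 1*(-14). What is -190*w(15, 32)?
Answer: -3040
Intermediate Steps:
w(A, D) = 16 (w(A, D) = -7 + (9 - 1*(-14)) = -7 + (9 + 14) = -7 + 23 = 16)
-190*w(15, 32) = -190*16 = -3040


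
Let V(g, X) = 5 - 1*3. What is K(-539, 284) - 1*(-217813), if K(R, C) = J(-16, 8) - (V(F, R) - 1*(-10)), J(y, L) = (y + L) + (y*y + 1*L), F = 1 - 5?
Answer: 218057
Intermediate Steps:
F = -4
V(g, X) = 2 (V(g, X) = 5 - 3 = 2)
J(y, L) = y + y**2 + 2*L (J(y, L) = (L + y) + (y**2 + L) = (L + y) + (L + y**2) = y + y**2 + 2*L)
K(R, C) = 244 (K(R, C) = (-16 + (-16)**2 + 2*8) - (2 - 1*(-10)) = (-16 + 256 + 16) - (2 + 10) = 256 - 1*12 = 256 - 12 = 244)
K(-539, 284) - 1*(-217813) = 244 - 1*(-217813) = 244 + 217813 = 218057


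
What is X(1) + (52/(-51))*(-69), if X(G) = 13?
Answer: 1417/17 ≈ 83.353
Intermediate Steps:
X(1) + (52/(-51))*(-69) = 13 + (52/(-51))*(-69) = 13 + (52*(-1/51))*(-69) = 13 - 52/51*(-69) = 13 + 1196/17 = 1417/17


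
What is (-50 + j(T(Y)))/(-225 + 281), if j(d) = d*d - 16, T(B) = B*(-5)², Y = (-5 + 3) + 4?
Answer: 1217/28 ≈ 43.464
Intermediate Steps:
Y = 2 (Y = -2 + 4 = 2)
T(B) = 25*B (T(B) = B*25 = 25*B)
j(d) = -16 + d² (j(d) = d² - 16 = -16 + d²)
(-50 + j(T(Y)))/(-225 + 281) = (-50 + (-16 + (25*2)²))/(-225 + 281) = (-50 + (-16 + 50²))/56 = (-50 + (-16 + 2500))*(1/56) = (-50 + 2484)*(1/56) = 2434*(1/56) = 1217/28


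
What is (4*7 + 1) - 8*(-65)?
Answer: 549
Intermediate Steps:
(4*7 + 1) - 8*(-65) = (28 + 1) + 520 = 29 + 520 = 549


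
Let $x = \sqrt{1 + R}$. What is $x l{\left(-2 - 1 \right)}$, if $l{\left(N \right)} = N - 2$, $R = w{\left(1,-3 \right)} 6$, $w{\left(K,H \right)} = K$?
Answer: $- 5 \sqrt{7} \approx -13.229$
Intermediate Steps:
$R = 6$ ($R = 1 \cdot 6 = 6$)
$l{\left(N \right)} = -2 + N$ ($l{\left(N \right)} = N - 2 = -2 + N$)
$x = \sqrt{7}$ ($x = \sqrt{1 + 6} = \sqrt{7} \approx 2.6458$)
$x l{\left(-2 - 1 \right)} = \sqrt{7} \left(-2 - 3\right) = \sqrt{7} \left(-5\right) = - 5 \sqrt{7}$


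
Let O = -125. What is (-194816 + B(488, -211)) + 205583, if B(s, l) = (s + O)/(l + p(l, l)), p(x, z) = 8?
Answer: 2185338/203 ≈ 10765.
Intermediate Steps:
B(s, l) = (-125 + s)/(8 + l) (B(s, l) = (s - 125)/(l + 8) = (-125 + s)/(8 + l))
(-194816 + B(488, -211)) + 205583 = (-194816 + (-125 + 488)/(8 - 211)) + 205583 = (-194816 + 363/(-203)) + 205583 = (-194816 - 1/203*363) + 205583 = (-194816 - 363/203) + 205583 = -39548011/203 + 205583 = 2185338/203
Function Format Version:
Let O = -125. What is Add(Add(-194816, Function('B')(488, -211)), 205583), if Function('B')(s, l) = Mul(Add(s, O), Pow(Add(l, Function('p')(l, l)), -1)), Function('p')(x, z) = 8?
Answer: Rational(2185338, 203) ≈ 10765.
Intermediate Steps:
Function('B')(s, l) = Mul(Pow(Add(8, l), -1), Add(-125, s)) (Function('B')(s, l) = Mul(Add(s, -125), Pow(Add(l, 8), -1)) = Mul(Add(-125, s), Pow(Add(8, l), -1)) = Mul(Pow(Add(8, l), -1), Add(-125, s)))
Add(Add(-194816, Function('B')(488, -211)), 205583) = Add(Add(-194816, Mul(Pow(Add(8, -211), -1), Add(-125, 488))), 205583) = Add(Add(-194816, Mul(Pow(-203, -1), 363)), 205583) = Add(Add(-194816, Mul(Rational(-1, 203), 363)), 205583) = Add(Add(-194816, Rational(-363, 203)), 205583) = Add(Rational(-39548011, 203), 205583) = Rational(2185338, 203)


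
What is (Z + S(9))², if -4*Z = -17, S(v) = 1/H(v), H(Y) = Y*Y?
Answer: 1907161/104976 ≈ 18.168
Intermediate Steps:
H(Y) = Y²
S(v) = v⁻² (S(v) = 1/(v²) = v⁻²)
Z = 17/4 (Z = -¼*(-17) = 17/4 ≈ 4.2500)
(Z + S(9))² = (17/4 + 9⁻²)² = (17/4 + 1/81)² = (1381/324)² = 1907161/104976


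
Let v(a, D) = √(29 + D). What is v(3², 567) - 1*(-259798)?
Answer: 259798 + 2*√149 ≈ 2.5982e+5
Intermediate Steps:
v(3², 567) - 1*(-259798) = √(29 + 567) - 1*(-259798) = √596 + 259798 = 2*√149 + 259798 = 259798 + 2*√149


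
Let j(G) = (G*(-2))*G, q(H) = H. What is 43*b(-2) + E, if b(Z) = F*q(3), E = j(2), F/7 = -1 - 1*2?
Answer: -2717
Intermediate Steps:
F = -21 (F = 7*(-1 - 1*2) = 7*(-1 - 2) = 7*(-3) = -21)
j(G) = -2*G**2 (j(G) = (-2*G)*G = -2*G**2)
E = -8 (E = -2*2**2 = -2*4 = -8)
b(Z) = -63 (b(Z) = -21*3 = -63)
43*b(-2) + E = 43*(-63) - 8 = -2709 - 8 = -2717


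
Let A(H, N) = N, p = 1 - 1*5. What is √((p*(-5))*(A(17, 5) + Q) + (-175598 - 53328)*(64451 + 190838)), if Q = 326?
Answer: I*√58442282994 ≈ 2.4175e+5*I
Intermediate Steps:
p = -4 (p = 1 - 5 = -4)
√((p*(-5))*(A(17, 5) + Q) + (-175598 - 53328)*(64451 + 190838)) = √((-4*(-5))*(5 + 326) + (-175598 - 53328)*(64451 + 190838)) = √(20*331 - 228926*255289) = √(6620 - 58442289614) = √(-58442282994) = I*√58442282994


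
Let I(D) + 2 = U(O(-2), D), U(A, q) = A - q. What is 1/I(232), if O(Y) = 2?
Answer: -1/232 ≈ -0.0043103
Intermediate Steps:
I(D) = -D (I(D) = -2 + (2 - D) = -D)
1/I(232) = 1/(-1*232) = 1/(-232) = -1/232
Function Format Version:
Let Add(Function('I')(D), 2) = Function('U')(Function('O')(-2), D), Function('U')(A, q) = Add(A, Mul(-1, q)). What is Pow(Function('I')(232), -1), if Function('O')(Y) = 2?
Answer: Rational(-1, 232) ≈ -0.0043103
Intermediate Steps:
Function('I')(D) = Mul(-1, D) (Function('I')(D) = Add(-2, Add(2, Mul(-1, D))) = Mul(-1, D))
Pow(Function('I')(232), -1) = Pow(Mul(-1, 232), -1) = Pow(-232, -1) = Rational(-1, 232)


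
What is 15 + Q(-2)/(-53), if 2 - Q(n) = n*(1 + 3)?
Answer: 785/53 ≈ 14.811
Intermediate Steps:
Q(n) = 2 - 4*n (Q(n) = 2 - n*(1 + 3) = 2 - n*4 = 2 - 4*n)
15 + Q(-2)/(-53) = 15 + (2 - 4*(-2))/(-53) = 15 + (2 + 8)*(-1/53) = 15 + 10*(-1/53) = 15 - 10/53 = 785/53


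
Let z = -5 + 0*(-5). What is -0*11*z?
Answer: 0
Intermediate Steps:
z = -5 (z = -5 + 0 = -5)
-0*11*z = -0*11*(-5) = -0*(-5) = -1*0 = 0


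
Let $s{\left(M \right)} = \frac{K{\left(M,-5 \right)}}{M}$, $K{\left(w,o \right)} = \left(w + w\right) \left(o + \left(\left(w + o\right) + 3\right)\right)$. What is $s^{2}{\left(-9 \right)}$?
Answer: $1024$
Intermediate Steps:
$K{\left(w,o \right)} = 2 w \left(3 + w + 2 o\right)$ ($K{\left(w,o \right)} = 2 w \left(o + \left(\left(o + w\right) + 3\right)\right) = 2 w \left(o + \left(3 + o + w\right)\right) = 2 w \left(3 + w + 2 o\right)$)
$s{\left(M \right)} = -14 + 2 M$ ($s{\left(M \right)} = \frac{2 M \left(3 + M + 2 \left(-5\right)\right)}{M} = \frac{2 M \left(3 + M - 10\right)}{M} = \frac{2 M \left(-7 + M\right)}{M} = -14 + 2 M$)
$s^{2}{\left(-9 \right)} = \left(-14 + 2 \left(-9\right)\right)^{2} = \left(-14 - 18\right)^{2} = \left(-32\right)^{2} = 1024$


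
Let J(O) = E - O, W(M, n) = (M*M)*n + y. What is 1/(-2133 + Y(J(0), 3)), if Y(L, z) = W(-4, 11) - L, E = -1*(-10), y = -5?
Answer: -1/1972 ≈ -0.00050710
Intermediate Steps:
W(M, n) = -5 + n*M² (W(M, n) = (M*M)*n - 5 = M²*n - 5 = n*M² - 5 = -5 + n*M²)
E = 10
J(O) = 10 - O
Y(L, z) = 171 - L (Y(L, z) = (-5 + 11*(-4)²) - L = (-5 + 11*16) - L = (-5 + 176) - L = 171 - L)
1/(-2133 + Y(J(0), 3)) = 1/(-2133 + (171 - (10 - 1*0))) = 1/(-2133 + (171 - (10 + 0))) = 1/(-2133 + (171 - 1*10)) = 1/(-2133 + (171 - 10)) = 1/(-2133 + 161) = 1/(-1972) = -1/1972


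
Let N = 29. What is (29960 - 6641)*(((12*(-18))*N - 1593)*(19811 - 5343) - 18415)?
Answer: -2651218516629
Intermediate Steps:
(29960 - 6641)*(((12*(-18))*N - 1593)*(19811 - 5343) - 18415) = (29960 - 6641)*(((12*(-18))*29 - 1593)*(19811 - 5343) - 18415) = 23319*((-216*29 - 1593)*14468 - 18415) = 23319*((-6264 - 1593)*14468 - 18415) = 23319*(-7857*14468 - 18415) = 23319*(-113675076 - 18415) = 23319*(-113693491) = -2651218516629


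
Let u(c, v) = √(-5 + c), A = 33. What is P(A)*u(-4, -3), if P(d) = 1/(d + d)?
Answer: I/22 ≈ 0.045455*I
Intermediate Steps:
P(d) = 1/(2*d)
P(A)*u(-4, -3) = ((½)/33)*√(-5 - 4) = ((½)*(1/33))*√(-9) = (3*I)/66 = I/22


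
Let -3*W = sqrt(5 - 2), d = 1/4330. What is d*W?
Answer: -sqrt(3)/12990 ≈ -0.00013334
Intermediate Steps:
d = 1/4330 ≈ 0.00023095
W = -sqrt(3)/3 (W = -sqrt(5 - 2)/3 = -sqrt(3)/3 ≈ -0.57735)
d*W = (-sqrt(3)/3)/4330 = -sqrt(3)/12990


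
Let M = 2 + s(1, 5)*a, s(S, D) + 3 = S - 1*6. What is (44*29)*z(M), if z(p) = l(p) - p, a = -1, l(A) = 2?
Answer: -10208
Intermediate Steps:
s(S, D) = -9 + S (s(S, D) = -3 + (S - 1*6) = -3 + (S - 6) = -3 + (-6 + S) = -9 + S)
M = 10 (M = 2 + (-9 + 1)*(-1) = 2 - 8*(-1) = 2 + 8 = 10)
z(p) = 2 - p
(44*29)*z(M) = (44*29)*(2 - 1*10) = 1276*(2 - 10) = 1276*(-8) = -10208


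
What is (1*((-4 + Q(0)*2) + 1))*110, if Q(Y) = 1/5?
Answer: -286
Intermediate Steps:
Q(Y) = ⅕
(1*((-4 + Q(0)*2) + 1))*110 = (1*((-4 + (⅕)*2) + 1))*110 = (1*((-4 + ⅖) + 1))*110 = (1*(-18/5 + 1))*110 = (1*(-13/5))*110 = -13/5*110 = -286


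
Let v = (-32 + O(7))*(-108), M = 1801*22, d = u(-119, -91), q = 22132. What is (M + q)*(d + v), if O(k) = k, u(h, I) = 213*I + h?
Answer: -1037590708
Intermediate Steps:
u(h, I) = h + 213*I
d = -19502 (d = -119 + 213*(-91) = -119 - 19383 = -19502)
M = 39622
v = 2700 (v = (-32 + 7)*(-108) = -25*(-108) = 2700)
(M + q)*(d + v) = (39622 + 22132)*(-19502 + 2700) = 61754*(-16802) = -1037590708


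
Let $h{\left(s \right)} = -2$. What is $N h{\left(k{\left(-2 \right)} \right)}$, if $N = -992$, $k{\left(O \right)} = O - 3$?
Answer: $1984$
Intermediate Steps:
$k{\left(O \right)} = -3 + O$
$N h{\left(k{\left(-2 \right)} \right)} = \left(-992\right) \left(-2\right) = 1984$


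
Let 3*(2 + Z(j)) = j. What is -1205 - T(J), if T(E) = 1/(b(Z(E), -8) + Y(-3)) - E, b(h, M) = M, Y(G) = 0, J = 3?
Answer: -9615/8 ≈ -1201.9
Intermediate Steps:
Z(j) = -2 + j/3
T(E) = -⅛ - E (T(E) = 1/(-8 + 0) - E = 1/(-8) - E = -⅛ - E)
-1205 - T(J) = -1205 - (-⅛ - 1*3) = -1205 - (-⅛ - 3) = -1205 - 1*(-25/8) = -1205 + 25/8 = -9615/8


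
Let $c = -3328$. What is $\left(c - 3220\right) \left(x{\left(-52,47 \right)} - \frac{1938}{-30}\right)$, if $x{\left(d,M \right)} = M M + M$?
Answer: $- \frac{75976444}{5} \approx -1.5195 \cdot 10^{7}$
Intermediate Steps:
$x{\left(d,M \right)} = M + M^{2}$ ($x{\left(d,M \right)} = M^{2} + M = M + M^{2}$)
$\left(c - 3220\right) \left(x{\left(-52,47 \right)} - \frac{1938}{-30}\right) = \left(-3328 - 3220\right) \left(47 \left(1 + 47\right) - \frac{1938}{-30}\right) = - 6548 \left(47 \cdot 48 - - \frac{323}{5}\right) = - 6548 \left(2256 + \frac{323}{5}\right) = \left(-6548\right) \frac{11603}{5} = - \frac{75976444}{5}$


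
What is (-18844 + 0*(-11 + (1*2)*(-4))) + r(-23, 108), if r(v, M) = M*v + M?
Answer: -21220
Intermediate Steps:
r(v, M) = M + M*v
(-18844 + 0*(-11 + (1*2)*(-4))) + r(-23, 108) = (-18844 + 0*(-11 + (1*2)*(-4))) + 108*(1 - 23) = (-18844 + 0*(-11 + 2*(-4))) + 108*(-22) = (-18844 + 0*(-11 - 8)) - 2376 = (-18844 + 0*(-19)) - 2376 = (-18844 + 0) - 2376 = -18844 - 2376 = -21220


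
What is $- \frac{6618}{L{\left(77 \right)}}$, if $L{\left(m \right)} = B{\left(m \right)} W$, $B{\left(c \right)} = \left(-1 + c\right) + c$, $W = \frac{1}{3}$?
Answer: $- \frac{2206}{17} \approx -129.76$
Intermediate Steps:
$W = \frac{1}{3} \approx 0.33333$
$B{\left(c \right)} = -1 + 2 c$
$L{\left(m \right)} = - \frac{1}{3} + \frac{2 m}{3}$ ($L{\left(m \right)} = \left(-1 + 2 m\right) \frac{1}{3} = - \frac{1}{3} + \frac{2 m}{3}$)
$- \frac{6618}{L{\left(77 \right)}} = - \frac{6618}{- \frac{1}{3} + \frac{2}{3} \cdot 77} = - \frac{6618}{- \frac{1}{3} + \frac{154}{3}} = - \frac{6618}{51} = \left(-6618\right) \frac{1}{51} = - \frac{2206}{17}$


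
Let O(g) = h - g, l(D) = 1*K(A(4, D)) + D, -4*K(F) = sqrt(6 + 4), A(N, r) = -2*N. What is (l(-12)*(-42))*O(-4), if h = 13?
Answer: 8568 + 357*sqrt(10)/2 ≈ 9132.5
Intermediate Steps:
K(F) = -sqrt(10)/4 (K(F) = -sqrt(6 + 4)/4 = -sqrt(10)/4)
l(D) = D - sqrt(10)/4 (l(D) = 1*(-sqrt(10)/4) + D = -sqrt(10)/4 + D = D - sqrt(10)/4)
O(g) = 13 - g
(l(-12)*(-42))*O(-4) = ((-12 - sqrt(10)/4)*(-42))*(13 - 1*(-4)) = (504 + 21*sqrt(10)/2)*(13 + 4) = (504 + 21*sqrt(10)/2)*17 = 8568 + 357*sqrt(10)/2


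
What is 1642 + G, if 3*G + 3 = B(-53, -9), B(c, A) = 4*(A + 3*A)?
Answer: 1593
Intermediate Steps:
B(c, A) = 16*A (B(c, A) = 4*(4*A) = 16*A)
G = -49 (G = -1 + (16*(-9))/3 = -1 + (⅓)*(-144) = -1 - 48 = -49)
1642 + G = 1642 - 49 = 1593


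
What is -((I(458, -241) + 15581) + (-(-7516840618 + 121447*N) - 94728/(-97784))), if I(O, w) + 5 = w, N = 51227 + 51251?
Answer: 60244596650158/12223 ≈ 4.9288e+9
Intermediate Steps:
N = 102478
I(O, w) = -5 + w
-((I(458, -241) + 15581) + (-(-7516840618 + 121447*N) - 94728/(-97784))) = -(((-5 - 241) + 15581) + (-121447/(1/(102478 - 61894)) - 94728/(-97784))) = -((-246 + 15581) + (-121447/(1/40584) - 94728*(-1/97784))) = -(15335 + (-121447/1/40584 + 11841/12223)) = -(15335 + (-121447*40584 + 11841/12223)) = -(15335 + (-4928805048 + 11841/12223)) = -(15335 - 60244784089863/12223) = -1*(-60244596650158/12223) = 60244596650158/12223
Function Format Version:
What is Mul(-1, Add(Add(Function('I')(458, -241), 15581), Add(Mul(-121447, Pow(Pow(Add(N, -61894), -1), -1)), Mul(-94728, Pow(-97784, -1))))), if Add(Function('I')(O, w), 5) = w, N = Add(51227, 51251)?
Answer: Rational(60244596650158, 12223) ≈ 4.9288e+9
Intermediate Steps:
N = 102478
Function('I')(O, w) = Add(-5, w)
Mul(-1, Add(Add(Function('I')(458, -241), 15581), Add(Mul(-121447, Pow(Pow(Add(N, -61894), -1), -1)), Mul(-94728, Pow(-97784, -1))))) = Mul(-1, Add(Add(Add(-5, -241), 15581), Add(Mul(-121447, Pow(Pow(Add(102478, -61894), -1), -1)), Mul(-94728, Pow(-97784, -1))))) = Mul(-1, Add(Add(-246, 15581), Add(Mul(-121447, Pow(Pow(40584, -1), -1)), Mul(-94728, Rational(-1, 97784))))) = Mul(-1, Add(15335, Add(Mul(-121447, Pow(Rational(1, 40584), -1)), Rational(11841, 12223)))) = Mul(-1, Add(15335, Add(Mul(-121447, 40584), Rational(11841, 12223)))) = Mul(-1, Add(15335, Add(-4928805048, Rational(11841, 12223)))) = Mul(-1, Add(15335, Rational(-60244784089863, 12223))) = Mul(-1, Rational(-60244596650158, 12223)) = Rational(60244596650158, 12223)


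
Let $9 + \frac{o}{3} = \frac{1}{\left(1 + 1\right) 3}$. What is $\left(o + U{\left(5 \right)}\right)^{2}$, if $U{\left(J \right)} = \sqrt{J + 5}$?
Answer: $\frac{2849}{4} - 53 \sqrt{10} \approx 544.65$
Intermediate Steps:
$o = - \frac{53}{2}$ ($o = -27 + \frac{3}{\left(1 + 1\right) 3} = -27 + \frac{3}{2 \cdot 3} = -27 + \frac{3}{6} = -27 + 3 \cdot \frac{1}{6} = -27 + \frac{1}{2} = - \frac{53}{2} \approx -26.5$)
$U{\left(J \right)} = \sqrt{5 + J}$
$\left(o + U{\left(5 \right)}\right)^{2} = \left(- \frac{53}{2} + \sqrt{5 + 5}\right)^{2} = \left(- \frac{53}{2} + \sqrt{10}\right)^{2}$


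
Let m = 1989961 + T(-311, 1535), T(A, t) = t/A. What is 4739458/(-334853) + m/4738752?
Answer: -141199010458891/10281046574892 ≈ -13.734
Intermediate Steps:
m = 618876336/311 (m = 1989961 + 1535/(-311) = 1989961 + 1535*(-1/311) = 1989961 - 1535/311 = 618876336/311 ≈ 1.9900e+6)
4739458/(-334853) + m/4738752 = 4739458/(-334853) + (618876336/311)/4738752 = 4739458*(-1/334853) + (618876336/311)*(1/4738752) = -4739458/334853 + 12893257/30703164 = -141199010458891/10281046574892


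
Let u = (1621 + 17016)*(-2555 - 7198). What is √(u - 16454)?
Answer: I*√181783115 ≈ 13483.0*I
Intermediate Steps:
u = -181766661 (u = 18637*(-9753) = -181766661)
√(u - 16454) = √(-181766661 - 16454) = √(-181783115) = I*√181783115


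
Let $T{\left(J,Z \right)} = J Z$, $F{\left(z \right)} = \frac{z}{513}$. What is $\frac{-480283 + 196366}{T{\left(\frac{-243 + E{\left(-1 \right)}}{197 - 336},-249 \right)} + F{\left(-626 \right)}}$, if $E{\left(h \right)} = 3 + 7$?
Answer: $\frac{20245269519}{29849735} \approx 678.24$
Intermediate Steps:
$F{\left(z \right)} = \frac{z}{513}$
$E{\left(h \right)} = 10$
$\frac{-480283 + 196366}{T{\left(\frac{-243 + E{\left(-1 \right)}}{197 - 336},-249 \right)} + F{\left(-626 \right)}} = \frac{-480283 + 196366}{\frac{-243 + 10}{197 - 336} \left(-249\right) + \frac{1}{513} \left(-626\right)} = - \frac{283917}{- \frac{233}{-139} \left(-249\right) - \frac{626}{513}} = - \frac{283917}{\left(-233\right) \left(- \frac{1}{139}\right) \left(-249\right) - \frac{626}{513}} = - \frac{283917}{\frac{233}{139} \left(-249\right) - \frac{626}{513}} = - \frac{283917}{- \frac{58017}{139} - \frac{626}{513}} = - \frac{283917}{- \frac{29849735}{71307}} = \left(-283917\right) \left(- \frac{71307}{29849735}\right) = \frac{20245269519}{29849735}$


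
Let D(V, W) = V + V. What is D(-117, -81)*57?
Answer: -13338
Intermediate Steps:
D(V, W) = 2*V
D(-117, -81)*57 = (2*(-117))*57 = -234*57 = -13338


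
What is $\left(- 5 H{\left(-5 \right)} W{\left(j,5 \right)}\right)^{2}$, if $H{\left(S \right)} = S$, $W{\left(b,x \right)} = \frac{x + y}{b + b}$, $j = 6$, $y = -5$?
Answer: $0$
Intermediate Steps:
$W{\left(b,x \right)} = \frac{-5 + x}{2 b}$ ($W{\left(b,x \right)} = \frac{x - 5}{b + b} = \frac{-5 + x}{2 b}$)
$\left(- 5 H{\left(-5 \right)} W{\left(j,5 \right)}\right)^{2} = \left(\left(-5\right) \left(-5\right) \frac{-5 + 5}{2 \cdot 6}\right)^{2} = \left(25 \cdot \frac{1}{2} \cdot \frac{1}{6} \cdot 0\right)^{2} = \left(25 \cdot 0\right)^{2} = 0^{2} = 0$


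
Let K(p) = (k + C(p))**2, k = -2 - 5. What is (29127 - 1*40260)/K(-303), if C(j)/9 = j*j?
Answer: -11133/682728723076 ≈ -1.6307e-8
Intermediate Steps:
C(j) = 9*j**2 (C(j) = 9*(j*j) = 9*j**2)
k = -7
K(p) = (-7 + 9*p**2)**2
(29127 - 1*40260)/K(-303) = (29127 - 1*40260)/((-7 + 9*(-303)**2)**2) = (29127 - 40260)/((-7 + 9*91809)**2) = -11133/(-7 + 826281)**2 = -11133/(826274**2) = -11133/682728723076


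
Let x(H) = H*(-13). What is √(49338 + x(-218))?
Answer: 2*√13043 ≈ 228.41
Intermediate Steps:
x(H) = -13*H
√(49338 + x(-218)) = √(49338 - 13*(-218)) = √(49338 + 2834) = √52172 = 2*√13043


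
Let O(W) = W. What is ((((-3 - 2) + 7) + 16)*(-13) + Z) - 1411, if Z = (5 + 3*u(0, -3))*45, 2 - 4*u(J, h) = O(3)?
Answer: -5815/4 ≈ -1453.8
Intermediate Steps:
u(J, h) = -¼ (u(J, h) = ½ - ¼*3 = ½ - ¾ = -¼)
Z = 765/4 (Z = (5 + 3*(-¼))*45 = (5 - ¾)*45 = (17/4)*45 = 765/4 ≈ 191.25)
((((-3 - 2) + 7) + 16)*(-13) + Z) - 1411 = ((((-3 - 2) + 7) + 16)*(-13) + 765/4) - 1411 = (((-5 + 7) + 16)*(-13) + 765/4) - 1411 = ((2 + 16)*(-13) + 765/4) - 1411 = (18*(-13) + 765/4) - 1411 = (-234 + 765/4) - 1411 = -171/4 - 1411 = -5815/4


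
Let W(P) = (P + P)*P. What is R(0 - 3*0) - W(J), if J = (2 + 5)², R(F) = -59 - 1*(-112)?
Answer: -4749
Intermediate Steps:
R(F) = 53 (R(F) = -59 + 112 = 53)
J = 49 (J = 7² = 49)
W(P) = 2*P² (W(P) = (2*P)*P = 2*P²)
R(0 - 3*0) - W(J) = 53 - 2*49² = 53 - 2*2401 = 53 - 1*4802 = 53 - 4802 = -4749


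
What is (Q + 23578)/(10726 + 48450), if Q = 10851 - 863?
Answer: 1291/2276 ≈ 0.56722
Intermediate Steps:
Q = 9988
(Q + 23578)/(10726 + 48450) = (9988 + 23578)/(10726 + 48450) = 33566/59176 = 33566*(1/59176) = 1291/2276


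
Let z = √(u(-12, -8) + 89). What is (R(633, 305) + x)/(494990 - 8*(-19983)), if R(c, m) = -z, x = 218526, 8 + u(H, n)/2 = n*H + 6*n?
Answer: 218513/654854 ≈ 0.33368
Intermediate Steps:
u(H, n) = -16 + 12*n + 2*H*n (u(H, n) = -16 + 2*(n*H + 6*n) = -16 + 2*(H*n + 6*n) = -16 + 2*(6*n + H*n) = -16 + (12*n + 2*H*n) = -16 + 12*n + 2*H*n)
z = 13 (z = √((-16 + 12*(-8) + 2*(-12)*(-8)) + 89) = √((-16 - 96 + 192) + 89) = √(80 + 89) = √169 = 13)
R(c, m) = -13 (R(c, m) = -1*13 = -13)
(R(633, 305) + x)/(494990 - 8*(-19983)) = (-13 + 218526)/(494990 - 8*(-19983)) = 218513/(494990 + 159864) = 218513/654854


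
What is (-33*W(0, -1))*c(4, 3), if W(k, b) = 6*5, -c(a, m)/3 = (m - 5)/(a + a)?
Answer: -1485/2 ≈ -742.50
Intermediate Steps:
c(a, m) = -3*(-5 + m)/(2*a) (c(a, m) = -3*(m - 5)/(a + a) = -3*(-5 + m)/(2*a))
W(k, b) = 30
(-33*W(0, -1))*c(4, 3) = (-33*30)*((3/2)*(5 - 1*3)/4) = -1485*(5 - 3)/4 = -1485*2/4 = -990*¾ = -1485/2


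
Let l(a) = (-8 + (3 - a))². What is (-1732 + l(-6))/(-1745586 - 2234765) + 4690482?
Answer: 18669764720913/3980351 ≈ 4.6905e+6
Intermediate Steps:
l(a) = (-5 - a)²
(-1732 + l(-6))/(-1745586 - 2234765) + 4690482 = (-1732 + (5 - 6)²)/(-1745586 - 2234765) + 4690482 = (-1732 + (-1)²)/(-3980351) + 4690482 = (-1732 + 1)*(-1/3980351) + 4690482 = -1731*(-1/3980351) + 4690482 = 1731/3980351 + 4690482 = 18669764720913/3980351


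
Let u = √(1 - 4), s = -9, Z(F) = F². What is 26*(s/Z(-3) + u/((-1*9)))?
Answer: -26 - 26*I*√3/9 ≈ -26.0 - 5.0037*I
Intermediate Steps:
u = I*√3 (u = √(-3) = I*√3 ≈ 1.732*I)
26*(s/Z(-3) + u/((-1*9))) = 26*(-9/((-3)²) + (I*√3)/((-1*9))) = 26*(-9/9 + (I*√3)/(-9)) = 26*(-9*⅑ + (I*√3)*(-⅑)) = 26*(-1 - I*√3/9) = -26 - 26*I*√3/9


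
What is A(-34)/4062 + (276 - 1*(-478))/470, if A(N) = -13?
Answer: 1528319/954570 ≈ 1.6011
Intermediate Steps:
A(-34)/4062 + (276 - 1*(-478))/470 = -13/4062 + (276 - 1*(-478))/470 = -13*1/4062 + (276 + 478)*(1/470) = -13/4062 + 754*(1/470) = -13/4062 + 377/235 = 1528319/954570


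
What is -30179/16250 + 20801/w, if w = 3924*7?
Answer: -245470261/223177500 ≈ -1.0999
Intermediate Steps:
w = 27468
-30179/16250 + 20801/w = -30179/16250 + 20801/27468 = -245470261/223177500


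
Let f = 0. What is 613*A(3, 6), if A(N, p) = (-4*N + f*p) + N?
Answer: -5517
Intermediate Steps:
A(N, p) = -3*N (A(N, p) = (-4*N + 0*p) + N = (-4*N + 0) + N = -4*N + N = -3*N)
613*A(3, 6) = 613*(-3*3) = 613*(-9) = -5517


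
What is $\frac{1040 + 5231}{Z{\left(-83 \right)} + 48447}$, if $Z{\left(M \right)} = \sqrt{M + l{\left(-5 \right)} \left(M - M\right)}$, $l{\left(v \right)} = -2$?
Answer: $\frac{303811137}{2347111892} - \frac{6271 i \sqrt{83}}{2347111892} \approx 0.12944 - 2.4341 \cdot 10^{-5} i$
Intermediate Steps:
$Z{\left(M \right)} = \sqrt{M}$ ($Z{\left(M \right)} = \sqrt{M - 2 \left(M - M\right)} = \sqrt{M - 0} = \sqrt{M + 0} = \sqrt{M}$)
$\frac{1040 + 5231}{Z{\left(-83 \right)} + 48447} = \frac{1040 + 5231}{\sqrt{-83} + 48447} = \frac{6271}{i \sqrt{83} + 48447} = \frac{6271}{48447 + i \sqrt{83}}$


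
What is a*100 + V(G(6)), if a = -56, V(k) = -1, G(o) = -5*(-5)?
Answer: -5601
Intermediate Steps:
G(o) = 25
a*100 + V(G(6)) = -56*100 - 1 = -5600 - 1 = -5601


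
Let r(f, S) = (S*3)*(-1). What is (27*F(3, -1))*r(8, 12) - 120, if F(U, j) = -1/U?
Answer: 204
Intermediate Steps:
r(f, S) = -3*S (r(f, S) = (3*S)*(-1) = -3*S)
(27*F(3, -1))*r(8, 12) - 120 = (27*(-1/3))*(-3*12) - 120 = (27*(-1*⅓))*(-36) - 120 = (27*(-⅓))*(-36) - 120 = -9*(-36) - 120 = 324 - 120 = 204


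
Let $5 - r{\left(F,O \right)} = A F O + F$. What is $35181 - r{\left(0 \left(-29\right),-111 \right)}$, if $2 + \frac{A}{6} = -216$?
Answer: $35176$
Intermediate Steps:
$A = -1308$ ($A = -12 + 6 \left(-216\right) = -12 - 1296 = -1308$)
$r{\left(F,O \right)} = 5 - F + 1308 F O$ ($r{\left(F,O \right)} = 5 - \left(- 1308 F O + F\right) = 5 - \left(F - 1308 F O\right) = 5 + \left(- F + 1308 F O\right) = 5 - F + 1308 F O$)
$35181 - r{\left(0 \left(-29\right),-111 \right)} = 35181 - \left(5 - 0 \left(-29\right) + 1308 \cdot 0 \left(-29\right) \left(-111\right)\right) = 35181 - \left(5 - 0 + 1308 \cdot 0 \left(-111\right)\right) = 35181 - \left(5 + 0 + 0\right) = 35181 - 5 = 35176$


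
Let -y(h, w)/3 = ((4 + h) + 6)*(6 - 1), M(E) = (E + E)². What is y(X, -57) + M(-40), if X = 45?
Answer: 5575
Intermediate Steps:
M(E) = 4*E² (M(E) = (2*E)² = 4*E²)
y(h, w) = -150 - 15*h (y(h, w) = -3*((4 + h) + 6)*(6 - 1) = -3*(10 + h)*5 = -3*(50 + 5*h) = -150 - 15*h)
y(X, -57) + M(-40) = (-150 - 15*45) + 4*(-40)² = (-150 - 675) + 4*1600 = -825 + 6400 = 5575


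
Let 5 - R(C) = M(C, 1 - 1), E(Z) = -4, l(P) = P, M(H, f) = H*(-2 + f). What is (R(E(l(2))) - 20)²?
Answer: 529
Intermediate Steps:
R(C) = 5 + 2*C (R(C) = 5 - C*(-2 + (1 - 1)) = 5 - C*(-2 + 0) = 5 - C*(-2) = 5 - (-2)*C = 5 + 2*C)
(R(E(l(2))) - 20)² = ((5 + 2*(-4)) - 20)² = ((5 - 8) - 20)² = (-3 - 20)² = (-23)² = 529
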